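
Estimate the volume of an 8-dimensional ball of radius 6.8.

V_8(6.8) = π^(8/2) · (6.8)^8 / Γ(8/2 + 1) ≈ 1.85549e+07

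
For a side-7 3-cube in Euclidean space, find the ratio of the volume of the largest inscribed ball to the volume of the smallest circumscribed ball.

The radii are 7/2 and 7√3/2, so the volume ratio is (1/√3)^3 = 3^{-3/2} ≈ 0.19245.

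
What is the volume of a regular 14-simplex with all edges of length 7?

V_14 = √(15) · 7^14 / (14! · 2^(14/2)) ≈ 0.235396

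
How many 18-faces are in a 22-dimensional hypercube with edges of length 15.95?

An n-cube has C(n,k)·2^(n-k) k-faces. Here C(22,18)·2^4 = 7315·16 = 117040.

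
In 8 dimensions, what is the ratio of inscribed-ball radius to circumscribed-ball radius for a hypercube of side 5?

r_in / r_out = (5/2) / (5√8/2) = 1/√8 ≈ 0.353553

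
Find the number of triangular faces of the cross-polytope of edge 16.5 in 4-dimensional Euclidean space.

An n-cross-polytope has 2^(k+1)·C(n,k+1) k-faces. Here 2^3·C(4,3) = 8·4 = 32.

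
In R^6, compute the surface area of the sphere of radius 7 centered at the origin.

The surface area of an n-ball is 2π^(n/2) r^(n-1) / Γ(n/2). For n=6, r=7: 16807·π^3 ≈ 521122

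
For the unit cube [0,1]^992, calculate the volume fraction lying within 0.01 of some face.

Shell fraction = 1 - (1-0.02)^992 ≈ 0.999999998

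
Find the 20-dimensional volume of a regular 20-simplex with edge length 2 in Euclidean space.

V = (2^20 / 20!) · √((20+1) / 2^20) ≈ 1.92879e-15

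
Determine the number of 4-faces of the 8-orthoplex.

An n-cross-polytope has 2^(k+1)·C(n,k+1) k-faces. Here 2^5·C(8,5) = 32·56 = 1792.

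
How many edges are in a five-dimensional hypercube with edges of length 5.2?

An n-cube has C(n,k)·2^(n-k) k-faces. Here C(5,1)·2^4 = 5·16 = 80.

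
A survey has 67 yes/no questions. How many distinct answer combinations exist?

An n-cube has 2^n vertices; for n = 67 that is 2^67 = 147573952589676412928.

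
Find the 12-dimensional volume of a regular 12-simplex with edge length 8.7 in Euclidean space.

V = (8.7^12 / 12!) · √((12+1) / 2^12) ≈ 22.1149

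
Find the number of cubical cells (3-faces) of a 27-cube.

f_3(27-cube) = (27 choose 3) · 2^24 = 49073356800.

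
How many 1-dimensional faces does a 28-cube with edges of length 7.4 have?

f_1(28-cube) = (28 choose 1) · 2^27 = 3758096384.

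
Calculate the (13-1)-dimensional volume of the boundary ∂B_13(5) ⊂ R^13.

The surface area of an n-ball is 2π^(n/2) r^(n-1) / Γ(n/2). For n=13, r=5: 6250000000·π^6/2079 ≈ 2.89018e+09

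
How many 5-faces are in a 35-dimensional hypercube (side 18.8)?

Number of 5-faces = C(35,5) · 2^(35-5) = 324632 · 1073741824 = 348570955808768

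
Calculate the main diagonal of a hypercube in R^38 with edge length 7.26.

Diagonal = √38 · 7.26 ≈ 44.7536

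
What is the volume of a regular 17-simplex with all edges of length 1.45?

V = (1.45^17 / 17!) · √((17+1) / 2^17) ≈ 1.82418e-14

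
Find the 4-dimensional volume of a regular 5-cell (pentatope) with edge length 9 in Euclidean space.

Volume = 9^4 · √(5/2^4) / 4! ≈ 152.821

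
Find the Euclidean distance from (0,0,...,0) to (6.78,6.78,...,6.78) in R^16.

The space diagonal of an n-cube of side s is s√n. Here 6.78·√16 = 27.12.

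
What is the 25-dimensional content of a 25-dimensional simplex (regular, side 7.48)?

V = (7.48^25 / 25!) · √((25+1) / 2^25) ≈ 3.9949e-07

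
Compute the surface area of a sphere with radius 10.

S = n·V_n(r)/r = 3·V_3(10)/10 (volume-to-surface relation), giving 4πr² = 4π·(10)² ≈ 1256.64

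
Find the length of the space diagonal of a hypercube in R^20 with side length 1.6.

d = √(1.6² + 1.6² + ... + 1.6²) [20 terms] = √(20·1.6²) = 1.6√20 ≈ 7.15542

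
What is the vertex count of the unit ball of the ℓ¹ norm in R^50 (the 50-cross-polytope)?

The vertices are ±e_1, ..., ±e_50, so there are 2·50 = 100.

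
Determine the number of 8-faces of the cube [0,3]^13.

Number of 8-faces = C(13,8) · 2^(13-8) = 1287 · 32 = 41184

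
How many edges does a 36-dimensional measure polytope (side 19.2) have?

The 36-cube has n·2^(n-1) = 36·2^35 = 36·34359738368 = 1236950581248 edges.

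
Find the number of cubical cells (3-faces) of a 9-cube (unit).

Choose 3 of 9 axes to span the face (C(9,3) = 84 ways), then fix each of the remaining 6 coordinates at one of its two extreme values (2^6 = 64 ways): 84·64 = 5376.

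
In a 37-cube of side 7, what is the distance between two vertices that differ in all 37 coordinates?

||(7,7,...,7)|| = √(37)·7 ≈ 42.5793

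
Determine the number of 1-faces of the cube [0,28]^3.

An n-cube has C(n,k)·2^(n-k) k-faces. Here C(3,1)·2^2 = 3·4 = 12.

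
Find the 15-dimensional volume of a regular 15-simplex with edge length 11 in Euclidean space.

Volume = 11^15 · √(16/2^15) / 15! ≈ 70.5872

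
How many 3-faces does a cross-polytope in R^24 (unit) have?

An n-cross-polytope has 2^(k+1)·C(n,k+1) k-faces. Here 2^4·C(24,4) = 16·10626 = 170016.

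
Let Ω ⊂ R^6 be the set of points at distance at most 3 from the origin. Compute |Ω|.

V = 243·π^3/2 ≈ 3767.26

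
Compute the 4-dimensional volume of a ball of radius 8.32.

Volume = π^{4/2}·(8.32)^4/Γ(3) ≈ 23646.3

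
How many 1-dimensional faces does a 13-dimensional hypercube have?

f_1(13-cube) = (13 choose 1) · 2^12 = 53248.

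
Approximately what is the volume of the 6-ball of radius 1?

V = π^3/6 ≈ 5.16771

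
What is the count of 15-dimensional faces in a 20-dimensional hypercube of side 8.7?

Number of 15-faces = C(20,15) · 2^(20-15) = 15504 · 32 = 496128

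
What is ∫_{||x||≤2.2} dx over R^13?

Volume = π^{13/2}·(2.2)^13/Γ(15/2) ≈ 25753.5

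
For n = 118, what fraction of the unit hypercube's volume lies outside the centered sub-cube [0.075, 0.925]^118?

The inner cube has side 1-2·0.075 = 0.85 and volume (0.85)^118 ≈ 4.693e-09, so the shell holds 0.9999999953 of the volume.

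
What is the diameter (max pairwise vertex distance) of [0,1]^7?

||(1,1,...,1)|| = √(7)·1 ≈ 2.64575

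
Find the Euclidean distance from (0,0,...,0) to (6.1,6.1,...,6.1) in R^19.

||(6.1,6.1,...,6.1)|| = √(19)·6.1 ≈ 26.5893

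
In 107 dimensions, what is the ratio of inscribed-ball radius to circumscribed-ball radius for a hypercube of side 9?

r_in / r_out = (9/2) / (9√107/2) = 1/√107 ≈ 0.0966736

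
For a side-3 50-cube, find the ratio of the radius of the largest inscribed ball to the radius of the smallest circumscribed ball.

For an n-cube of any side s, the inradius is s/2 and the circumradius is s√n/2, so the ratio is 1/√50 ≈ 0.141421.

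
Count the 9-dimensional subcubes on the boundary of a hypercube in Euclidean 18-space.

f_9(18-cube) = (18 choose 9) · 2^9 = 24893440.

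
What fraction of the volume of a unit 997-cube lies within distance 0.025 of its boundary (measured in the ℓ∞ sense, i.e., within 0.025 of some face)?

Shell fraction = 1 - (1-0.05)^997 ≈ 1 - 6.172e-23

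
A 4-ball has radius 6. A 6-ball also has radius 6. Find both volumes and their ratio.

V_4(6) ≈ 6395.5. V_6(6) ≈ 241105. Ratio V_4/V_6 ≈ 0.02653.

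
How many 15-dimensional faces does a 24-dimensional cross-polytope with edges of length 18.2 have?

Each 15-face is the convex hull of 16 vertices, one chosen as ±e_i from each of 16 distinct axes: 2^16·C(24,16) = 48199827456.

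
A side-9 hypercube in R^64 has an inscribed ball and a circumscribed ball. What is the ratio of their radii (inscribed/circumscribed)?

Ratio = (s/2)/(s√64/2) = 64^(-1/2) ≈ 0.125.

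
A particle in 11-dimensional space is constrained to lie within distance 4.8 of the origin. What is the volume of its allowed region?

The n-ball volume is π^(n/2)·r^n/Γ(n/2+1). With n=11, r=4.8: V ≈ 5.87163e+07.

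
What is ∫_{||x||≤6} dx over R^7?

The n-ball volume is π^(n/2)·r^n/Γ(n/2+1). With n=7, r=6: V = 1492992·π^3/35 ≈ 1.32263e+06.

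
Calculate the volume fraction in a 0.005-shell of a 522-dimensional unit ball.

1 - (1-0.005)^522 ≈ 0.926945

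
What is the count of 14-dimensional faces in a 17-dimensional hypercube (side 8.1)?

Choose 14 of 17 axes to span the face (C(17,14) = 680 ways), then fix each of the remaining 3 coordinates at one of its two extreme values (2^3 = 8 ways): 680·8 = 5440.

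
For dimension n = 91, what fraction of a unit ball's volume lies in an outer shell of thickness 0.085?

1 - (1-0.085)^91 ≈ 0.999691 ≈ 99.9691%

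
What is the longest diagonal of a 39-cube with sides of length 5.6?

Diagonal = √39 · 5.6 ≈ 34.972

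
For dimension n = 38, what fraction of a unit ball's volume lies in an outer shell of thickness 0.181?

1 - (1-0.181)^38 ≈ 0.999493 ≈ 99.95%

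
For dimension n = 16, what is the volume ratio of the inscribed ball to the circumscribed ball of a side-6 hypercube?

The radii are 6/2 and 6√16/2, so the volume ratio is (1/√16)^16 = 16^{-16/2} ≈ 2.32831e-10.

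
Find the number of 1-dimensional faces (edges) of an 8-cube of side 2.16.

Each of the 2^8 = 256 vertices has degree 8; total edges = 8·2^8/2 = 1024.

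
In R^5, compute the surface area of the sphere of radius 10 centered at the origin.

The surface area of an n-ball is 2π^(n/2) r^(n-1) / Γ(n/2). For n=5, r=10: 80000·π^2/3 ≈ 263189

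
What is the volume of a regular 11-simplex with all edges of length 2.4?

V_11 = √(12) · 2.4^11 / (11! · 2^(11/2)) ≈ 2.91806e-05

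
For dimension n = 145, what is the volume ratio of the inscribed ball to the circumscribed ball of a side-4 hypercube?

Volume scales as r^n, and r_in/r_out = 1/√145, giving (1/√145)^145 ≈ 1.99903e-157.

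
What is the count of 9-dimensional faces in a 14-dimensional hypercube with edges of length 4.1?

Number of 9-faces = C(14,9) · 2^(14-9) = 2002 · 32 = 64064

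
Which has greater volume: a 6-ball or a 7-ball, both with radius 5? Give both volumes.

V_6(5) ≈ 80745.5. V_7(5) ≈ 369122. The 7-ball is larger.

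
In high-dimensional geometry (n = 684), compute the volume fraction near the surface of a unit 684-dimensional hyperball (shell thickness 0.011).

1 - (1-0.011)^684 ≈ 0.999482 ≈ 99.95%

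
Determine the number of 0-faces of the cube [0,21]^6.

Choose 0 of 6 axes to span the face (C(6,0) = 1 way), then fix each of the remaining 6 coordinates at one of its two extreme values (2^6 = 64 ways): 1·64 = 64.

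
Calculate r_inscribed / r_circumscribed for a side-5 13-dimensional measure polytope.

Ratio = (s/2)/(s√13/2) = 13^(-1/2) ≈ 0.27735.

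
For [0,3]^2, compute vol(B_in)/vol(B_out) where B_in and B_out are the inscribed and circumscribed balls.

V_in / V_out = (r_in/r_out)^2 = (1/√2)^2 = 2^(-2/2) ≈ 0.5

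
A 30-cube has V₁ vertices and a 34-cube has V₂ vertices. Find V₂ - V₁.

V₁ = 2^30 = 1073741824. V₂ = 2^34 = 17179869184. V₂ - V₁ = 16106127360.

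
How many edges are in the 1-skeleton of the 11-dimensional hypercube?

Number of 1-faces = C(11,1)·2^(11-1) = 11·1024 = 11264.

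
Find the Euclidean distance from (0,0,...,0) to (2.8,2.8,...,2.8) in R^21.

The space diagonal of an n-cube of side s is s√n. Here 2.8·√21 ≈ 12.8312.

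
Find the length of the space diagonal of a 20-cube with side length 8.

d = √(8² + 8² + ... + 8²) [20 terms] = √(20·8²) = 8√20 ≈ 35.7771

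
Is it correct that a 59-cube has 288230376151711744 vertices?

False. The 59-cube has 2^59 = 576460752303423488 vertices.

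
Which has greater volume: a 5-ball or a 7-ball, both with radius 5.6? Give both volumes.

V_5(5.6) ≈ 28989.4. V_7(5.6) ≈ 816012. The 7-ball is larger.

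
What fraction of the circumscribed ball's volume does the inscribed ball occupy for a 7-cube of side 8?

Volume scales as r^n, and r_in/r_out = 1/√7, giving (1/√7)^7 ≈ 0.00110194.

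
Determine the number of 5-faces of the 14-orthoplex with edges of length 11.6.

An n-cross-polytope has 2^(k+1)·C(n,k+1) k-faces. Here 2^6·C(14,6) = 64·3003 = 192192.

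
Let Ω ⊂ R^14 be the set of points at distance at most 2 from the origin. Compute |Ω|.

V = 1024·π^7/315 ≈ 9818.35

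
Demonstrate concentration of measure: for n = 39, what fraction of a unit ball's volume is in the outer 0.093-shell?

1 - (1-0.093)^39 ≈ 0.977783 ≈ 97.78%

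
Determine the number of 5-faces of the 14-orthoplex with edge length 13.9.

An n-cross-polytope has 2^(k+1)·C(n,k+1) k-faces. Here 2^6·C(14,6) = 64·3003 = 192192.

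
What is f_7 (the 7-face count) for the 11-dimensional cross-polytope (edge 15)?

Number of 7-faces = 2^(7+1) · C(11,7+1) = 256 · 165 = 42240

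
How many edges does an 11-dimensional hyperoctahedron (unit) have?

Number of 1-faces = 2^(1+1) · C(11,1+1) = 4 · 55 = 220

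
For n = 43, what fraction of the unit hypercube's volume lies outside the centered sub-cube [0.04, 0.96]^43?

1 - (1 - 2·0.04)^43 = 1 - 0.92^43 ≈ 0.972275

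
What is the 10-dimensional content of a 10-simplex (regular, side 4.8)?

Volume = 4.8^10 · √(11/2^10) / 10! ≈ 0.185437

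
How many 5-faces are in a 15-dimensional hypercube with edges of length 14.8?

Choose 5 of 15 axes to span the face (C(15,5) = 3003 ways), then fix each of the remaining 10 coordinates at one of its two extreme values (2^10 = 1024 ways): 3003·1024 = 3075072.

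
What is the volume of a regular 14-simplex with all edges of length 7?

V_14 = √(15) · 7^14 / (14! · 2^(14/2)) ≈ 0.235396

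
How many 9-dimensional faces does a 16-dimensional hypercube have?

Number of 9-faces = C(16,9) · 2^(16-9) = 11440 · 128 = 1464320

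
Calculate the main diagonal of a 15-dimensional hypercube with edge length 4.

Diagonal = √15 · 4 ≈ 15.4919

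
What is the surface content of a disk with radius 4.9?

S_2(4.9) = 2·π^(2/2)·(4.9)^1 / Γ(2/2) = 2πr = 2π·4.9 ≈ 30.7876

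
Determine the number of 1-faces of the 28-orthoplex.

f_1(28-orthoplex) = 2^2 · (28 choose 2) = 1512.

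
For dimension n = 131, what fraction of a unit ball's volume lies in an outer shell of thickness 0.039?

1 - (1-0.039)^131 ≈ 0.994545 ≈ 99.45%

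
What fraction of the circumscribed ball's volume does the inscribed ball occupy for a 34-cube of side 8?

The radii are 8/2 and 8√34/2, so the volume ratio is (1/√34)^34 = 34^{-34/2} ≈ 9.22271e-27.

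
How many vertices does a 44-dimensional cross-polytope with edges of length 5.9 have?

The vertices are ±e_1, ..., ±e_44, so there are 2·44 = 88.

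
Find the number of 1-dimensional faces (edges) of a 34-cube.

An n-cube has n·2^(n-1) edges. With n = 34: 34·8589934592 = 292057776128.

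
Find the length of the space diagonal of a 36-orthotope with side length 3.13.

Diagonal = √36 · 3.13 = 18.78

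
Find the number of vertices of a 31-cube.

Number of vertices = 2^31 = 2147483648.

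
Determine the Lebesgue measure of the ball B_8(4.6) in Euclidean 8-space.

The n-ball volume is π^(n/2)·r^n/Γ(n/2+1). With n=8, r=4.6: V ≈ 813675.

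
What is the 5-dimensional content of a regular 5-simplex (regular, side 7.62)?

For a regular n-simplex with edge a, V = (a^n / n!)·√((n+1)/2^n). With a=7.62, n=5: V ≈ 92.7031.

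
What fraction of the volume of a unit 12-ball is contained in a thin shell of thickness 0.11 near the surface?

V(inner)/V(outer) = ((1-0.11)/1)^12 ≈ 0.247, so the shell fraction is 0.75301.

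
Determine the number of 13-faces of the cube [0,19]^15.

Choose 13 of 15 axes to span the face (C(15,13) = 105 ways), then fix each of the remaining 2 coordinates at one of its two extreme values (2^2 = 4 ways): 105·4 = 420.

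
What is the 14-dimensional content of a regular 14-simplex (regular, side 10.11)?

For a regular n-simplex with edge a, V = (a^n / n!)·√((n+1)/2^n). With a=10.11, n=14: V ≈ 40.4523.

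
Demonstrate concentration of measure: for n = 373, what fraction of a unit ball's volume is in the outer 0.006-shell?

1 - (1-0.006)^373 ≈ 0.894045 ≈ 89.40%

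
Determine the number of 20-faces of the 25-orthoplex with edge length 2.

Number of 20-faces = 2^(20+1) · C(25,20+1) = 2097152 · 12650 = 26528972800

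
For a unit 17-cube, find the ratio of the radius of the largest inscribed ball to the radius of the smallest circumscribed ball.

For an n-cube of any side s, the inradius is s/2 and the circumradius is s√n/2, so the ratio is 1/√17 ≈ 0.242536.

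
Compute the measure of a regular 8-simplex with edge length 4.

V_8 = √(9) · 4^8 / (8! · 2^(8/2)) ≈ 0.304762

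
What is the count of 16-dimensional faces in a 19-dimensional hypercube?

f_16(19-cube) = (19 choose 16) · 2^3 = 7752.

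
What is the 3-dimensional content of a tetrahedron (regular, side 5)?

Volume = (√2/12) · 5³ = 14.7314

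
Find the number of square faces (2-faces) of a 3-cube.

An n-cube has C(n,k)·2^(n-k) k-faces. Here C(3,2)·2^1 = 3·2 = 6.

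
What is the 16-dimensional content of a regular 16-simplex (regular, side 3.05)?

V_16 = √(17) · 3.05^16 / (16! · 2^(16/2)) ≈ 4.3168e-08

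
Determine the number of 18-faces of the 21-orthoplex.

An n-cross-polytope has 2^(k+1)·C(n,k+1) k-faces. Here 2^19·C(21,19) = 524288·210 = 110100480.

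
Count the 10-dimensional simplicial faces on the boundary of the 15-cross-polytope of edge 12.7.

An n-cross-polytope has 2^(k+1)·C(n,k+1) k-faces. Here 2^11·C(15,11) = 2048·1365 = 2795520.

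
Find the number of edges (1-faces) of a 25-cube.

Number of 1-faces = C(25,1) · 2^(25-1) = 25 · 16777216 = 419430400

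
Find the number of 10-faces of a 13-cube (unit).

f_10(13-cube) = (13 choose 10) · 2^3 = 2288.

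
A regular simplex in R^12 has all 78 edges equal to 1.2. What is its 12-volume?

For a regular n-simplex with edge a, V = (a^n / n!)·√((n+1)/2^n). With a=1.2, n=12: V ≈ 1.04865e-09.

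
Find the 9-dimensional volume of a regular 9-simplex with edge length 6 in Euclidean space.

For a regular n-simplex with edge a, V = (a^n / n!)·√((n+1)/2^n). With a=6, n=9: V ≈ 3.88118.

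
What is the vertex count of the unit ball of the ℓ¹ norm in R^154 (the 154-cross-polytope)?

An n-cross-polytope has 2n vertices; here n = 154, giving 308.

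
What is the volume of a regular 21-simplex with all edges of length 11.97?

For a regular n-simplex with edge a, V = (a^n / n!)·√((n+1)/2^n). With a=11.97, n=21: V ≈ 2.76713.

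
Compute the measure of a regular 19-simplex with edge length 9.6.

V = (9.6^19 / 19!) · √((19+1) / 2^19) ≈ 0.23377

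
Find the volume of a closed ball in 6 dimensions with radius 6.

The n-ball volume is π^(n/2)·r^n/Γ(n/2+1). With n=6, r=6: V = 7776·π^3 ≈ 241105.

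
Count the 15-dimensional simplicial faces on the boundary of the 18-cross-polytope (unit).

Number of 15-faces = 2^(15+1) · C(18,15+1) = 65536 · 153 = 10027008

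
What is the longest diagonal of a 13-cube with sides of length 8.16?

||(8.16,8.16,...,8.16)|| = √(13)·8.16 ≈ 29.4213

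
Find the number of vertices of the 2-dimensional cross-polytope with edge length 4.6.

The 2-dimensional cross-polytope has 2n = 2·2 = 4 vertices.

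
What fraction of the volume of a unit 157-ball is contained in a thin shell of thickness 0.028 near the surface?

V(inner)/V(outer) = ((1-0.028)/1)^157 ≈ 0.01158, so the shell fraction is 0.988423.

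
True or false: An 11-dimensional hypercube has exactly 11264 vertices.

False. The 11-cube has 2^11 = 2048 vertices.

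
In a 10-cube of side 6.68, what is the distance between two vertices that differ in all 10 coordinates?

d = √(6.68² + 6.68² + ... + 6.68²) [10 terms] = √(10·6.68²) = 6.68√10 ≈ 21.124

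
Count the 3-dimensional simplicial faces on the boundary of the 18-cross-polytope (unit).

Each 3-face is the convex hull of 4 vertices, one chosen as ±e_i from each of 4 distinct axes: 2^4·C(18,4) = 48960.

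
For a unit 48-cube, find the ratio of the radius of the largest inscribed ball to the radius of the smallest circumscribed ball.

r_in = 1/2 (half the side); r_out = 1√48/2 (half the diagonal). Ratio = 1/√48 ≈ 0.144338.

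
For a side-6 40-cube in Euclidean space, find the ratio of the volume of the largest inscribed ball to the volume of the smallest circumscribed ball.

Volume scales as r^n, and r_in/r_out = 1/√40, giving (1/√40)^40 ≈ 9.09495e-33.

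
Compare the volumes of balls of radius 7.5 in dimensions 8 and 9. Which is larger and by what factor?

V_8(7.5) ≈ 4.0633e+07, V_9(7.5) ≈ 2.47668e+08. The 9-ball is larger by a factor of 6.095.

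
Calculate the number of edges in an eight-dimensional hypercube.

Number of 1-faces = C(8,1)·2^(8-1) = 8·128 = 1024.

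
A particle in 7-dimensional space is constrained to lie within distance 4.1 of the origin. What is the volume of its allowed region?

V_7(4.1) = π^(7/2) · (4.1)^7 / Γ(7/2 + 1) ≈ 92016.8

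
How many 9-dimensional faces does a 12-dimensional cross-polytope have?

Each 9-face is the convex hull of 10 vertices, one chosen as ±e_i from each of 10 distinct axes: 2^10·C(12,10) = 67584.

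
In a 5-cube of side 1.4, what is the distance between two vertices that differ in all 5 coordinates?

d = √(1.4² + 1.4² + ... + 1.4²) [5 terms] = √(5·1.4²) = 1.4√5 ≈ 3.1305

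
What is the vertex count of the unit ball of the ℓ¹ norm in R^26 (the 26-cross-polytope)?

The 26-dimensional cross-polytope has 2n = 2·26 = 52 vertices.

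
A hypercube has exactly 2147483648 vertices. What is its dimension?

2^n = 2147483648 ⇒ n = log_2(2147483648) = 31.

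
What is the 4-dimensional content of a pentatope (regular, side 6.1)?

V = (6.1^4 / 4!) · √((4+1) / 2^4) ≈ 32.2503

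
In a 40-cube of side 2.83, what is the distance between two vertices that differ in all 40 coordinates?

The space diagonal of an n-cube of side s is s√n. Here 2.83·√40 ≈ 17.8985.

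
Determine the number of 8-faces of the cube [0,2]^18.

f_8(18-cube) = (18 choose 8) · 2^10 = 44808192.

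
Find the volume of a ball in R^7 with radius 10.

The n-ball volume is π^(n/2)·r^n/Γ(n/2+1). With n=7, r=10: V = 32000000·π^3/21 ≈ 4.72477e+07.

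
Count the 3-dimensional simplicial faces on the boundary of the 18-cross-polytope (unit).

Number of 3-faces = 2^(3+1) · C(18,3+1) = 16 · 3060 = 48960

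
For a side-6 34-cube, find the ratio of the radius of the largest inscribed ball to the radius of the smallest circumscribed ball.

For an n-cube of any side s, the inradius is s/2 and the circumradius is s√n/2, so the ratio is 1/√34 ≈ 0.171499.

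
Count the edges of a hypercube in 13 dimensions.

Each of the 2^13 = 8192 vertices has degree 13; total edges = 13·2^13/2 = 53248.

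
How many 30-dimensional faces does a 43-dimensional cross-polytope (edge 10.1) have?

Number of 30-faces = 2^(30+1) · C(43,30+1) = 2147483648 · 15338678264 = 32939560753873027072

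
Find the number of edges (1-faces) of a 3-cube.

Choose 1 of 3 axes to span the face (C(3,1) = 3 ways), then fix each of the remaining 2 coordinates at one of its two extreme values (2^2 = 4 ways): 3·4 = 12.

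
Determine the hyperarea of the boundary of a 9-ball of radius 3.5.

S_9(3.5) = 2·π^(9/2)·(3.5)^8 / Γ(9/2) = 823543·π^4/120 ≈ 668505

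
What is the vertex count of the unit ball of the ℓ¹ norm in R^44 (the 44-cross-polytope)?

The vertices are ±e_1, ..., ±e_44, so there are 2·44 = 88.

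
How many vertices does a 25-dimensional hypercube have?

Each vertex is a binary string of length 25, so there are 2^25 = 33554432.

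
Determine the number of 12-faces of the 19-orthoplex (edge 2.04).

An n-cross-polytope has 2^(k+1)·C(n,k+1) k-faces. Here 2^13·C(19,13) = 8192·27132 = 222265344.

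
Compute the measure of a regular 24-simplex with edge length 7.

For a regular n-simplex with edge a, V = (a^n / n!)·√((n+1)/2^n). With a=7, n=24: V ≈ 3.76927e-07.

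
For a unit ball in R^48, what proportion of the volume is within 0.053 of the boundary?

Shell fraction = 1 - (1-0.053)^48 ≈ 0.926751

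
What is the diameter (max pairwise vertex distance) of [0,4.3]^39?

The space diagonal of an n-cube of side s is s√n. Here 4.3·√39 ≈ 26.8535.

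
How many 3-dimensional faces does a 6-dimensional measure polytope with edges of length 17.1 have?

Choose 3 of 6 axes to span the face (C(6,3) = 20 ways), then fix each of the remaining 3 coordinates at one of its two extreme values (2^3 = 8 ways): 20·8 = 160.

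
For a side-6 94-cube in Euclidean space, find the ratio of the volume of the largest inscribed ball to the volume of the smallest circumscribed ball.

The radii are 6/2 and 6√94/2, so the volume ratio is (1/√94)^94 = 94^{-94/2} ≈ 1.83228e-93.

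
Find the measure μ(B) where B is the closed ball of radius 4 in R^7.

Volume = π^{7/2}·(4)^7/Γ(9/2) = 262144·π^3/105 ≈ 77410.6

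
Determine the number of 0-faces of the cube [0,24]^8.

Choose 0 of 8 axes to span the face (C(8,0) = 1 way), then fix each of the remaining 8 coordinates at one of its two extreme values (2^8 = 256 ways): 1·256 = 256.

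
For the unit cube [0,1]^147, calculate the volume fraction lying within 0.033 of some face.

The inner cube has side 1-2·0.033 = 0.934 and volume (0.934)^147 ≈ 4.375e-05, so the shell holds 0.999956 of the volume.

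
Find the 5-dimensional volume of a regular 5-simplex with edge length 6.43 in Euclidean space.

V = (6.43^5 / 5!) · √((5+1) / 2^5) ≈ 39.662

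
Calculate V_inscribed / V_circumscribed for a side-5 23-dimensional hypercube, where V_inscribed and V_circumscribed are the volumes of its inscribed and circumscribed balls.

The radii are 5/2 and 5√23/2, so the volume ratio is (1/√23)^23 = 23^{-23/2} ≈ 2.18842e-16.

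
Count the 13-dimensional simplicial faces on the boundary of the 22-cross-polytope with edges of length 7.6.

Each 13-face is the convex hull of 14 vertices, one chosen as ±e_i from each of 14 distinct axes: 2^14·C(22,14) = 5239111680.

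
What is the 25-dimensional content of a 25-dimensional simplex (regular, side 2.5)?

V = (2.5^25 / 25!) · √((25+1) / 2^25) ≈ 5.04041e-19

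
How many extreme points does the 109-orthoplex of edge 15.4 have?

The 109-dimensional cross-polytope has 2n = 2·109 = 218 vertices.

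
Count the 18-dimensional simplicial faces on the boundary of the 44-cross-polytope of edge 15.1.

Each 18-face is the convex hull of 19 vertices, one chosen as ±e_i from each of 19 distinct axes: 2^19·C(44,19) = 738633439015600128.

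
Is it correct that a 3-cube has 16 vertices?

False. The 3-cube has 2^3 = 8 vertices.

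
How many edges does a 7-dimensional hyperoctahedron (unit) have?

An n-cross-polytope has 2^(k+1)·C(n,k+1) k-faces. Here 2^2·C(7,2) = 4·21 = 84.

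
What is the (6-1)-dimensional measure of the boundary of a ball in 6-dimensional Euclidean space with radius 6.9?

The surface area of an n-ball is 2π^(n/2) r^(n-1) / Γ(n/2). For n=6, r=6.9: 484948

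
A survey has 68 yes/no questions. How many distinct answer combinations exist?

Each vertex is a binary string of length 68, so there are 2^68 = 295147905179352825856.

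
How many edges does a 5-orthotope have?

The 5-cube has n·2^(n-1) = 5·2^4 = 5·16 = 80 edges.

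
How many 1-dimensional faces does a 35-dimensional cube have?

An n-cube has C(n,k)·2^(n-k) k-faces. Here C(35,1)·2^34 = 35·17179869184 = 601295421440.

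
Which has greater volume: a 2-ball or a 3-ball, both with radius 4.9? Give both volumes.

V_2(4.9) ≈ 75.4296. V_3(4.9) ≈ 492.807. The 3-ball is larger.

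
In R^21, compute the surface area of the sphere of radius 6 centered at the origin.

The surface area of an n-ball is 2π^(n/2) r^(n-1) / Γ(n/2). For n=21, r=6: 92442129447518208·π^10/8083075 ≈ 1.07101e+15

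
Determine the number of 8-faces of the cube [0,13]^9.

Number of 8-faces = C(9,8) · 2^(9-8) = 9 · 2 = 18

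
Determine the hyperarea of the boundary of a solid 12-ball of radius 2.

S = n·V_n(r)/r = 12·V_12(2)/2 (volume-to-surface relation), giving 512·π^6/15 ≈ 32815.4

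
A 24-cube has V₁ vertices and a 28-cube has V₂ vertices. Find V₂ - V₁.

V₁ = 2^24 = 16777216. V₂ = 2^28 = 268435456. V₂ - V₁ = 251658240.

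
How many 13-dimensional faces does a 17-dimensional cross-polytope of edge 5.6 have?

Each 13-face is the convex hull of 14 vertices, one chosen as ±e_i from each of 14 distinct axes: 2^14·C(17,14) = 11141120.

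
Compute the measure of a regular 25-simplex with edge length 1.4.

V_25 = √(26) · 1.4^25 / (25! · 2^(25/2)) ≈ 2.55368e-25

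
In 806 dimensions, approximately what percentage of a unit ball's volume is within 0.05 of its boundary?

1 - (1-0.05)^806 ≈ 1 - 1.11e-18 ≈ 100.000000%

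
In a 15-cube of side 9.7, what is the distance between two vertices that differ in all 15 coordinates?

The space diagonal of an n-cube of side s is s√n. Here 9.7·√15 ≈ 37.5679.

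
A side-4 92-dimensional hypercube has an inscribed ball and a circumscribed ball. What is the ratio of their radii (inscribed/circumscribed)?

Ratio = (s/2)/(s√92/2) = 92^(-1/2) ≈ 0.104257.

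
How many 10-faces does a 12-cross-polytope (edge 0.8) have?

f_10(12-orthoplex) = 2^11 · (12 choose 11) = 24576.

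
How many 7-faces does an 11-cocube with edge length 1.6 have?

An n-cross-polytope has 2^(k+1)·C(n,k+1) k-faces. Here 2^8·C(11,8) = 256·165 = 42240.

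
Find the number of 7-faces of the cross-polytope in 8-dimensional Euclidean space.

f_7(8-orthoplex) = 2^8 · (8 choose 8) = 256.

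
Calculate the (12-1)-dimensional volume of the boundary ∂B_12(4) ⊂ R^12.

S = n·V_n(r)/r = 12·V_12(4)/4 (volume-to-surface relation), giving 1048576·π^6/15 ≈ 6.7206e+07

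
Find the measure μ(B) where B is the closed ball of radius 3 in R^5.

The n-ball volume is π^(n/2)·r^n/Γ(n/2+1). With n=5, r=3: V = 648·π^2/5 ≈ 1279.1.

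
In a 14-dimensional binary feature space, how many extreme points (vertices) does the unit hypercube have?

An n-cube has 2^n vertices; for n = 14 that is 2^14 = 16384.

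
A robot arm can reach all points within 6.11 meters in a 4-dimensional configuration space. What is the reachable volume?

The n-ball volume is π^(n/2)·r^n/Γ(n/2+1). With n=4, r=6.11: V ≈ 6877.56.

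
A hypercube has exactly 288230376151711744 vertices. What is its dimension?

The n-cube has 2^n vertices, and 288230376151711744 = 2^58, so n = 58.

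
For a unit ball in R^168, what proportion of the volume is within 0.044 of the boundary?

Shell fraction = 1 - (1-0.044)^168 ≈ 0.999479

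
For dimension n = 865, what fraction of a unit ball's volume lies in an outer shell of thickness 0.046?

1 - (1-0.046)^865 ≈ 1 - 2.039e-18 ≈ 100.000000%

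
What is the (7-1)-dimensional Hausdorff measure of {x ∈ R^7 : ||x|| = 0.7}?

S = n·V_n(r)/r = 7·V_7(0.7)/0.7 (volume-to-surface relation), giving 3.89105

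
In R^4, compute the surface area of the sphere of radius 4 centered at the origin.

The surface area of an n-ball is 2π^(n/2) r^(n-1) / Γ(n/2). For n=4, r=4: 128·π^2 ≈ 1263.31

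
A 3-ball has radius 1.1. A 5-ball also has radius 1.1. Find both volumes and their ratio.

V_3(1.1) ≈ 5.57528. V_5(1.1) ≈ 8.47738. Ratio V_3/V_5 ≈ 0.6577.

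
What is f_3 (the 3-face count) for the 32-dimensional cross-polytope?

An n-cross-polytope has 2^(k+1)·C(n,k+1) k-faces. Here 2^4·C(32,4) = 16·35960 = 575360.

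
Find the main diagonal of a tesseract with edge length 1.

The space diagonal of an n-cube of side s is s√n. Here 1·√4 = 2.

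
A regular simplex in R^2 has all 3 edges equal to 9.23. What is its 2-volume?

Area = (√3/4) · 9.23² = 36.8896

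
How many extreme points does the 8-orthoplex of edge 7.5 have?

An n-cross-polytope has 2n vertices; here n = 8, giving 16.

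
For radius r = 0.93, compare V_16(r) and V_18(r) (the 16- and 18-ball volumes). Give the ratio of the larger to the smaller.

V_16(0.93) ≈ 0.0736895, V_18(0.93) ≈ 0.0222474. The 16-ball is larger by a factor of 3.312.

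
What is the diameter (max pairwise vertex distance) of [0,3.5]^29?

The space diagonal of an n-cube of side s is s√n. Here 3.5·√29 ≈ 18.8481.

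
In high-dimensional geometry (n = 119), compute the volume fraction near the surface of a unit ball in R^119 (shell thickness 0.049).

1 - (1-0.049)^119 ≈ 0.997468 ≈ 99.75%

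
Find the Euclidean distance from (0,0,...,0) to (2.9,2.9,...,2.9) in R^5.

The space diagonal of an n-cube of side s is s√n. Here 2.9·√5 ≈ 6.4846.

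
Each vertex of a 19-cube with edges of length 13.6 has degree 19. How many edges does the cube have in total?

An n-cube has n·2^(n-1) edges. With n = 19: 19·262144 = 4980736.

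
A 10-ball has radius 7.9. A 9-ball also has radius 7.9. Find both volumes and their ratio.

V_10(7.9) ≈ 2.41457e+09. V_9(7.9) ≈ 3.95332e+08. Ratio V_10/V_9 ≈ 6.108.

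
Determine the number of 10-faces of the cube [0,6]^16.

Choose 10 of 16 axes to span the face (C(16,10) = 8008 ways), then fix each of the remaining 6 coordinates at one of its two extreme values (2^6 = 64 ways): 8008·64 = 512512.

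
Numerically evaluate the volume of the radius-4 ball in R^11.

V_11(4) = π^(11/2) · (4)^11 / Γ(11/2 + 1) = 268435456·π^5/10395 ≈ 7.9025e+06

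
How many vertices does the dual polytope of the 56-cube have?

The vertices are ±e_1, ..., ±e_56, so there are 2·56 = 112.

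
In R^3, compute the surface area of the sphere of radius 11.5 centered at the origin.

S = n·V_n(r)/r = 3·V_3(11.5)/11.5 (volume-to-surface relation), giving 4πr² = 4π·(11.5)² ≈ 1661.9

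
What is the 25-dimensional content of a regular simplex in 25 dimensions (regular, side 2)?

V_25 = √(26) · 2^25 / (25! · 2^(25/2)) ≈ 1.90421e-21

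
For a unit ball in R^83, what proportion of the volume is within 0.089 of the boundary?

V(inner)/V(outer) = ((1-0.089)/1)^83 ≈ 0.0004365, so the shell fraction is 0.999563.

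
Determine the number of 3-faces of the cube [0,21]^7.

Number of 3-faces = C(7,3) · 2^(7-3) = 35 · 16 = 560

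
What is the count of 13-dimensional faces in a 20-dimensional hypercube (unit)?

Choose 13 of 20 axes to span the face (C(20,13) = 77520 ways), then fix each of the remaining 7 coordinates at one of its two extreme values (2^7 = 128 ways): 77520·128 = 9922560.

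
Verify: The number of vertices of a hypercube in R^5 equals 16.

False. The 5-cube has 2^5 = 32 vertices.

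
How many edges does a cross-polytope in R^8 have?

Number of 1-faces = 2^(1+1) · C(8,1+1) = 4 · 28 = 112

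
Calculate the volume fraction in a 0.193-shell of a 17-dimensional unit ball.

V(inner)/V(outer) = ((1-0.193)/1)^17 ≈ 0.02611, so the shell fraction is 0.973887.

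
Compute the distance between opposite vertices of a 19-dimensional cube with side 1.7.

Diagonal = √19 · 1.7 ≈ 7.41013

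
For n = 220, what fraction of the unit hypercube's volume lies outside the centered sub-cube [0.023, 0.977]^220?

The inner cube has side 1-2·0.023 = 0.954 and volume (0.954)^220 ≈ 3.167e-05, so the shell holds 0.999968 of the volume.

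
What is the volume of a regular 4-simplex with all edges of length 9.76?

V_4 = √(5) · 9.76^4 / (4! · 2^(4/2)) ≈ 211.355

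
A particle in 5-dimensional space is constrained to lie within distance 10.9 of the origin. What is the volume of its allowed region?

V_5(10.9) = π^(5/2) · (10.9)^5 / Γ(5/2 + 1) ≈ 809899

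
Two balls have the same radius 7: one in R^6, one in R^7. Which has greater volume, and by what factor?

V_6(7) ≈ 607976, V_7(7) ≈ 3.89105e+06. The 7-ball is larger by a factor of 6.4.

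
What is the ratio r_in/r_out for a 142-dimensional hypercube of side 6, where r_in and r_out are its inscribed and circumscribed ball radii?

r_in / r_out = (6/2) / (6√142/2) = 1/√142 ≈ 0.0839181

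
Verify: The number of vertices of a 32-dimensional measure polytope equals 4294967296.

True. The 32-cube has 2^32 = 4294967296 vertices.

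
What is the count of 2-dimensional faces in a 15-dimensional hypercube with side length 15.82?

Choose 2 of 15 axes to span the face (C(15,2) = 105 ways), then fix each of the remaining 13 coordinates at one of its two extreme values (2^13 = 8192 ways): 105·8192 = 860160.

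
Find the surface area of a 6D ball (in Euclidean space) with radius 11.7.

|∂B_6(11.7)| ≈ 6.79797e+06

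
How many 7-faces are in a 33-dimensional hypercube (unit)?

An n-cube has C(n,k)·2^(n-k) k-faces. Here C(33,7)·2^26 = 4272048·67108864 = 286692288233472.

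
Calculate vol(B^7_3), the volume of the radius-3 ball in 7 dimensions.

V = 11664·π^3/35 ≈ 10333.1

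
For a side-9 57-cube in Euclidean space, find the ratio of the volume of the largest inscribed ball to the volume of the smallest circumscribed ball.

Volume scales as r^n, and r_in/r_out = 1/√57, giving (1/√57)^57 ≈ 9.06915e-51.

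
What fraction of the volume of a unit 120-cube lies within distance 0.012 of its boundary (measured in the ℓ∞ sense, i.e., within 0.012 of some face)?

Shell fraction = 1 - (1-0.024)^120 ≈ 0.945803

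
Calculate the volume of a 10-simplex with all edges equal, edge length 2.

V = (2^10 / 10!) · √((10+1) / 2^10) ≈ 2.92471e-05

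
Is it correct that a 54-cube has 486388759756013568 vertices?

False. The 54-cube has 2^54 = 18014398509481984 vertices.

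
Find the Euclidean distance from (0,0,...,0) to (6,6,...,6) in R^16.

Diagonal = √16 · 6 = 24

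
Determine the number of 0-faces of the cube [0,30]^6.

Choose 0 of 6 axes to span the face (C(6,0) = 1 way), then fix each of the remaining 6 coordinates at one of its two extreme values (2^6 = 64 ways): 1·64 = 64.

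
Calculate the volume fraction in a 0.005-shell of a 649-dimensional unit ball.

Shell fraction = 1 - (1-0.005)^649 ≈ 0.961347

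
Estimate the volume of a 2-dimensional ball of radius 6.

The n-ball volume is π^(n/2)·r^n/Γ(n/2+1). With n=2, r=6: V = 36·π ≈ 113.097.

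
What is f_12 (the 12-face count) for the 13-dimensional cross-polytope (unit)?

Number of 12-faces = 2^(12+1) · C(13,12+1) = 8192 · 1 = 8192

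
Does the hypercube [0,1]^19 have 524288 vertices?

True. The 19-cube has 2^19 = 524288 vertices.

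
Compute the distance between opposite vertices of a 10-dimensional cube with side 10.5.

The space diagonal of an n-cube of side s is s√n. Here 10.5·√10 ≈ 33.2039.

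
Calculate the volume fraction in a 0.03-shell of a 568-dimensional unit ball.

V(inner)/V(outer) = ((1-0.03)/1)^568 ≈ 3.064e-08, so the shell fraction is 0.9999999694.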